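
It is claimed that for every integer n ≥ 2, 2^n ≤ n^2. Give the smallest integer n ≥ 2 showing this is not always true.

n = 2: 2^n = 4 and n^2 = 4, so 4 ≤ 4.
n = 3: 2^n = 8 and n^2 = 9, so 8 ≤ 9.
n = 4: 2^n = 16 and n^2 = 16, so 16 ≤ 16.
n = 5: 2^n = 32 and n^2 = 25, so 32 > 25.
So n = 5 is the smallest counterexample.

n = 5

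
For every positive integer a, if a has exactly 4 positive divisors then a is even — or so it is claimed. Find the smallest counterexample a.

a = 15

Check each positive integer a in order until a has exactly 4 positive divisors but a is odd.
For a = 6, 8, 10, 14 the conclusion holds.
a = 15: divisors of 15: 1, 3, 5, 15; 15 is odd.
Thus a = 15 disproves the claim, and no smaller a works.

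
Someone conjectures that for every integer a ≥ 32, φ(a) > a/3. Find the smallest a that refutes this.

a = 36

A counterexample is any integer a ≥ 32 such that the claim fails; we check each in order.
The first 4 eligible values, up to a = 35, all satisfy the conclusion.
a = 36: φ(36) = 12 and 36/3 = 12, so φ(36) ≤ 36/3.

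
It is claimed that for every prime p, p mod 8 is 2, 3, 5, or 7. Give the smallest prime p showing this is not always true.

p = 17

A counterexample is any prime p such that the claim fails; we check each in order.
The first 6 eligible values, up to p = 13, all satisfy the conclusion.
p = 17: 17 mod 8 = 1 — not in {2, 3, 5, 7}.
So p = 17 is the smallest counterexample.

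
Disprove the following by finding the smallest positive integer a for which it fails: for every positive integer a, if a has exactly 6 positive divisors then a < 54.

a = 63

For a = 12, 18, 20, 28, 32, 44, 45, 50, 52 the conclusion holds.
a = 63: τ(63) = 6; 63 ≥ 54.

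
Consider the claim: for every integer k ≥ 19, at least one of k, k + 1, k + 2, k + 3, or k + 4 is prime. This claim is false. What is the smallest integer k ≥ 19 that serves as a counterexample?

We need the least integer k ≥ 19 for which k, k + 1, k + 2, k + 3, k + 4 are all composite.
The first 5 eligible values, up to k = 23, all satisfy the conclusion.
k = 24: 24 = 2 × 12; 25 = 5 × 5; 26 = 2 × 13; 27 = 3 × 9; 28 = 2 × 14 — all composite.

k = 24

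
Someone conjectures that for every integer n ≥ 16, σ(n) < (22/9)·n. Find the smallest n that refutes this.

n = 24

Check each integer n ≥ 16 in order until the claim fails.
For n = 16, 17, 18, 19, 20, 21, 22, 23 the conclusion holds.
n = 24: σ(24) = 60; 60 ≥ 176/3.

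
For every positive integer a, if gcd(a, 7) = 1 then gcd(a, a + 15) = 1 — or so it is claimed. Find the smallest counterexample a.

We need the least positive integer a for which gcd(a, 7) = 1 but gcd(a, a + 15) > 1.
a = 1: gcd(1, 16) = 1.
a = 2: gcd(2, 17) = 1.
a = 3: gcd(3, 18) = 3.

a = 3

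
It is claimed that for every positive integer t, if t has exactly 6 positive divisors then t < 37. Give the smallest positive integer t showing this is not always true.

t = 44

Check each positive integer t in order until t has exactly 6 positive divisors but the claim fails.
For t = 12, 18, 20, 28, 32 the conclusion holds.
t = 44: τ(44) = 6; 44 ≥ 37.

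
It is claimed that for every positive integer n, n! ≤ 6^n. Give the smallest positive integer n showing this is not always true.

n = 14

Check each positive integer n in order until n! > 6^n.
For n = 1, 2, 3, 4, …, 11, 12, 13 the conclusion holds.
n = 14: n! = 87178291200 and 6^n = 78364164096, so 87178291200 > 78364164096.
So n = 14 is the smallest counterexample.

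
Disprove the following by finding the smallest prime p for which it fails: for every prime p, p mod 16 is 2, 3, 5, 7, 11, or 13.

Check each prime p in order until the claim fails.
The first 6 eligible values, up to p = 13, all satisfy the conclusion.
p = 17: 17 mod 16 = 1 — not in {2, 3, 5, 7, 11, 13}.
So p = 17 is the smallest counterexample.

p = 17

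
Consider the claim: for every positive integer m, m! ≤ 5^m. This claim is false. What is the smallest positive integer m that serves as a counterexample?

The first 11 eligible values, up to m = 11, all satisfy the conclusion.
m = 12: m! = 479001600 and 5^m = 244140625, so 479001600 > 244140625.
So m = 12 is the smallest counterexample.

m = 12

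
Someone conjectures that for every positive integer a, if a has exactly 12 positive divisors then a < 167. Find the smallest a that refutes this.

Check each positive integer a in order until a has exactly 12 positive divisors but the claim fails.
For a = 60, 72, 84, 90, …, 150, 156, 160 the conclusion holds.
a = 198: τ(198) = 12; 198 ≥ 167.

a = 198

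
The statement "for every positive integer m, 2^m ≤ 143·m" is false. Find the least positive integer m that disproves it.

We need the least positive integer m for which 2^m > 143·m.
For m = 1, 2, 3, 4, 5, 6, 7, 8, 9, 10 the conclusion holds.
m = 11: 2^m = 2048 and 143·m = 1573, so 2048 > 1573.
So m = 11 is the smallest counterexample.

m = 11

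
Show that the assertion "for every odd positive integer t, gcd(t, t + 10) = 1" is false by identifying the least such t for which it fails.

A counterexample is any odd positive integer t such that gcd(t, t + 10) > 1; we check each in order.
For t = 1, 3 the conclusion holds.
t = 5: gcd(5, 15) = 5.

t = 5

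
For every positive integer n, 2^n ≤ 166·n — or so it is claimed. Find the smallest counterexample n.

n = 11

A counterexample is any positive integer n such that 2^n > 166·n; we check each in order.
The first 10 eligible values, up to n = 10, all satisfy the conclusion.
n = 11: 2^n = 2048 and 166·n = 1826, so 2048 > 1826.
Hence n = 11 is a counterexample.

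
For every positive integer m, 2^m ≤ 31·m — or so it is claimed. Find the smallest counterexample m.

m = 8

A counterexample is any positive integer m such that 2^m > 31·m; we check each in order.
m = 1: 2^m = 2 and 31·m = 31, so 2 ≤ 31.
m = 2: 2^m = 4 and 31·m = 62, so 4 ≤ 62.
m = 3: 2^m = 8 and 31·m = 93, so 8 ≤ 93.
m = 4: 2^m = 16 and 31·m = 124, so 16 ≤ 124.
m = 5: 2^m = 32 and 31·m = 155, so 32 ≤ 155.
m = 6: 2^m = 64 and 31·m = 186, so 64 ≤ 186.
m = 7: 2^m = 128 and 31·m = 217, so 128 ≤ 217.
m = 8: 2^m = 256 and 31·m = 248, so 256 > 248.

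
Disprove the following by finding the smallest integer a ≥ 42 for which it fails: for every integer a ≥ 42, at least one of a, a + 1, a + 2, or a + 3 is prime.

We need the least integer a ≥ 42 for which a, a + 1, a + 2, a + 3 are all composite.
The first 6 eligible values, up to a = 47, all satisfy the conclusion.
a = 48: 48 = 2 × 24; 49 = 7 × 7; 50 = 2 × 25; 51 = 3 × 17 — all composite.

a = 48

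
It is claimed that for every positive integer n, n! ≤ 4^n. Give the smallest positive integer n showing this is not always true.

A counterexample is any positive integer n such that n! > 4^n; we check each in order.
The first 8 eligible values, up to n = 8, all satisfy the conclusion.
n = 9: n! = 362880 and 4^n = 262144, so 362880 > 262144.
So n = 9 is the smallest counterexample.

n = 9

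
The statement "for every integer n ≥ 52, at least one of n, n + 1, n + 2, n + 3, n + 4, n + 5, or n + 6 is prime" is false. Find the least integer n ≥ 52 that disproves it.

Check each integer n ≥ 52 in order until n, n + 1, n + 2, n + 3, n + 4, n + 5, n + 6 are all composite.
For n = 52, 53, 54, 55, …, 87, 88, 89 the conclusion holds.
n = 90: 90 = 2 × 45; 91 = 7 × 13; 92 = 2 × 46; 93 = 3 × 31; 94 = 2 × 47; 95 = 5 × 19; 96 = 2 × 48 — all composite.
So n = 90 is the smallest counterexample.

n = 90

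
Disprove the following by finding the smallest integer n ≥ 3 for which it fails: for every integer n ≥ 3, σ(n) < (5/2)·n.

We need the least integer n ≥ 3 for which the claim fails.
For n = 3, 4, 5, 6, …, 21, 22, 23 the conclusion holds.
n = 24: σ(24) = 60; 60 ≥ 60.
Hence n = 24 is a counterexample.

n = 24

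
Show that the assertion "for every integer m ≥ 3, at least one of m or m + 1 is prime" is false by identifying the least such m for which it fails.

We need the least integer m ≥ 3 for which m, m + 1 are both composite.
For m = 3, 4, 5, 6, 7 the conclusion holds.
m = 8: 8 = 2 × 4; 9 = 3 × 3 — both composite.
Thus m = 8 disproves the claim, and no smaller m works.

m = 8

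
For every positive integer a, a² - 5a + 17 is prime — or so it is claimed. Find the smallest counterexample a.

We need the least positive integer a for which a² - 5a + 17 is not prime.
For a = 1, 2, 3, 4, …, 10, 11, 12 the conclusion holds.
a = 13: a² - 5a + 17 = 121 = 11 × 11, composite.
Thus a = 13 disproves the claim, and no smaller a works.

a = 13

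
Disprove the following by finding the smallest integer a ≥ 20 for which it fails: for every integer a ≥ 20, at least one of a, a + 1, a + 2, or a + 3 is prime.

For a = 20, 21, 22, 23 the conclusion holds.
a = 24: 24 = 2 × 12; 25 = 5 × 5; 26 = 2 × 13; 27 = 3 × 9 — all composite.

a = 24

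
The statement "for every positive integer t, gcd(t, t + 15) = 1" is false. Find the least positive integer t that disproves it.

t = 3

Check each positive integer t in order until gcd(t, t + 15) > 1.
For t = 1, 2 the conclusion holds.
t = 3: gcd(3, 18) = 3.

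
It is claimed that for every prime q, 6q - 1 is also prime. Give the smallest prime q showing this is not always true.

q = 11

Check each prime q in order until 6q - 1 is not prime.
q = 2: 6q - 1 = 11, prime.
q = 3: 6q - 1 = 17, prime.
q = 5: 6q - 1 = 29, prime.
q = 7: 6q - 1 = 41, prime.
q = 11: 6q - 1 = 65 = 5 × 13, not prime.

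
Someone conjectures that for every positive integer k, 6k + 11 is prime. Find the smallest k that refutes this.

k = 4

A counterexample is any positive integer k such that 6k + 11 is not prime; we check each in order.
k = 1: 6k + 11 = 17, prime.
k = 2: 6k + 11 = 23, prime.
k = 3: 6k + 11 = 29, prime.
k = 4: 6k + 11 = 35 = 5 × 7, composite.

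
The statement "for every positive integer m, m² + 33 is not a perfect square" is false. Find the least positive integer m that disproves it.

m = 1: 1² + 33 = 34, not a perfect square.
m = 2: 2² + 33 = 37, not a perfect square.
m = 3: 3² + 33 = 42, not a perfect square.
m = 4: 4² + 33 = 49 = 7², a perfect square.
So m = 4 is the smallest counterexample.

m = 4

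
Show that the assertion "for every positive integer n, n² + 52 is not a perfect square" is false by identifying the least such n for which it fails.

n = 12

The first 11 eligible values, up to n = 11, all satisfy the conclusion.
n = 12: 12² + 52 = 196 = 14², a perfect square.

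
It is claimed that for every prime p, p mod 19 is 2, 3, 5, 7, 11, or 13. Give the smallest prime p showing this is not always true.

p = 17

Check each prime p in order until the claim fails.
p = 2: 2 mod 19 = 2.
p = 3: 3 mod 19 = 3.
p = 5: 5 mod 19 = 5.
p = 7: 7 mod 19 = 7.
p = 11: 11 mod 19 = 11.
p = 13: 13 mod 19 = 13.
p = 17: 17 mod 19 = 17 — not in {2, 3, 5, 7, 11, 13}.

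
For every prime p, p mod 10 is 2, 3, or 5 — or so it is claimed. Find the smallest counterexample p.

p = 7

p = 2: 2 mod 10 = 2.
p = 3: 3 mod 10 = 3.
p = 5: 5 mod 10 = 5.
p = 7: 7 mod 10 = 7 — not in {2, 3, 5}.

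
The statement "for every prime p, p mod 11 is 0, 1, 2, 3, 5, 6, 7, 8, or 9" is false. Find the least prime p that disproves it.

p = 37

For p = 2, 3, 5, 7, …, 23, 29, 31 the conclusion holds.
p = 37: 37 mod 11 = 4 — not in {0, 1, 2, 3, 5, 6, 7, 8, 9}.
So p = 37 is the smallest counterexample.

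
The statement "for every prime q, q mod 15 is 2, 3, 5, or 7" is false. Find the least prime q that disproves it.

q = 11

We need the least prime q for which the claim fails.
For q = 2, 3, 5, 7 the conclusion holds.
q = 11: 11 mod 15 = 11 — not in {2, 3, 5, 7}.
Thus q = 11 disproves the claim, and no smaller q works.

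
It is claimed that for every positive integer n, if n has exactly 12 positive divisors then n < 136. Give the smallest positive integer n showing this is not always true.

n = 140

A counterexample is any positive integer n such that n has exactly 12 positive divisors but the claim fails; we check each in order.
The first 8 eligible values, up to n = 132, all satisfy the conclusion.
n = 140: τ(140) = 12; 140 ≥ 136.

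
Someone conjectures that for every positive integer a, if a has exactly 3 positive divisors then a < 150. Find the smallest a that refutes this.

Check each positive integer a in order until a has exactly 3 positive divisors but the claim fails.
For a = 4, 9, 25, 49, 121 the conclusion holds.
a = 169: τ(169) = 3; 169 ≥ 150.

a = 169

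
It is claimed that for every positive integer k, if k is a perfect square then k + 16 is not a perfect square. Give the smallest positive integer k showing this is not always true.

k = 9

Check each positive integer k in order until k is a perfect square but k + 16 is a perfect square.
For k = 1, 4 the conclusion holds.
k = 9: 9 = 3² and 9 + 16 = 25 = 5².
So k = 9 is the smallest counterexample.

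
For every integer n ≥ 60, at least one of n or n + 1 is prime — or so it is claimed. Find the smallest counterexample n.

n = 62

n = 60: 61 is prime.
n = 61: 61 is prime.
n = 62: 62 = 2 × 31; 63 = 3 × 21 — both composite.
Hence n = 62 is a counterexample.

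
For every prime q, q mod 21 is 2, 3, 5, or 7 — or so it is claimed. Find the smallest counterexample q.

q = 11

We need the least prime q for which the claim fails.
For q = 2, 3, 5, 7 the conclusion holds.
q = 11: 11 mod 21 = 11 — not in {2, 3, 5, 7}.
Thus q = 11 disproves the claim, and no smaller q works.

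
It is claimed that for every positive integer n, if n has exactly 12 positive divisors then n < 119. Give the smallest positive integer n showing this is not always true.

n = 126

Check each positive integer n in order until n has exactly 12 positive divisors but the claim fails.
For n = 60, 72, 84, 90, 96, 108 the conclusion holds.
n = 126: τ(126) = 12; 126 ≥ 119.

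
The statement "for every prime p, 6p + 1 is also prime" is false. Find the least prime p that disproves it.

A counterexample is any prime p such that 6p + 1 is not prime; we check each in order.
For p = 2, 3, 5, 7, 11, 13, 17 the conclusion holds.
p = 19: 6p + 1 = 115 = 5 × 23, not prime.
Hence p = 19 is a counterexample.

p = 19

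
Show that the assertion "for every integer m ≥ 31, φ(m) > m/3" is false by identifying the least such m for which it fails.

m = 36

We need the least integer m ≥ 31 for which the claim fails.
The first 5 eligible values, up to m = 35, all satisfy the conclusion.
m = 36: φ(36) = 12 and 36/3 = 12, so φ(36) ≤ 36/3.
Thus m = 36 disproves the claim, and no smaller m works.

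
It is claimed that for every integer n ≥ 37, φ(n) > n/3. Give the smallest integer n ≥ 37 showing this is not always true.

A counterexample is any integer n ≥ 37 such that the claim fails; we check each in order.
n = 37: φ(37) = 36 and 37/3 = 37/3, so φ(37) > 37/3.
n = 38: φ(38) = 18 and 38/3 = 38/3, so φ(38) > 38/3.
n = 39: φ(39) = 24 and 39/3 = 13, so φ(39) > 39/3.
n = 40: φ(40) = 16 and 40/3 = 40/3, so φ(40) > 40/3.
n = 41: φ(41) = 40 and 41/3 = 41/3, so φ(41) > 41/3.
n = 42: φ(42) = 12 and 42/3 = 14, so φ(42) ≤ 42/3.

n = 42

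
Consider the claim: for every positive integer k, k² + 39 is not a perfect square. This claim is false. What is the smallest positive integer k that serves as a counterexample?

k = 5

A counterexample is any positive integer k such that k² + 39 is a perfect square; we check each in order.
k = 1: 1² + 39 = 40, not a perfect square.
k = 2: 2² + 39 = 43, not a perfect square.
k = 3: 3² + 39 = 48, not a perfect square.
k = 4: 4² + 39 = 55, not a perfect square.
k = 5: 5² + 39 = 64 = 8², a perfect square.
Hence k = 5 is a counterexample.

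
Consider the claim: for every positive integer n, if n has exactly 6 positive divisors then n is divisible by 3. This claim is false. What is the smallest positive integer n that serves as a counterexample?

n = 20

Check each positive integer n in order until n has exactly 6 positive divisors but n is not divisible by 3.
n = 12: τ(12) = 6; 12 mod 3 = 0.
n = 18: τ(18) = 6; 18 mod 3 = 0.
n = 20: τ(20) = 6; 20 mod 3 = 2.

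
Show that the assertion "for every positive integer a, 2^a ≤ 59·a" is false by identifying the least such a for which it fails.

A counterexample is any positive integer a such that 2^a > 59·a; we check each in order.
The first 9 eligible values, up to a = 9, all satisfy the conclusion.
a = 10: 2^a = 1024 and 59·a = 590, so 1024 > 590.
Thus a = 10 disproves the claim, and no smaller a works.

a = 10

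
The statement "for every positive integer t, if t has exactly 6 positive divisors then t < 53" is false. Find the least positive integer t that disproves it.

A counterexample is any positive integer t such that t has exactly 6 positive divisors but the claim fails; we check each in order.
For t = 12, 18, 20, 28, 32, 44, 45, 50, 52 the conclusion holds.
t = 63: τ(63) = 6; 63 ≥ 53.

t = 63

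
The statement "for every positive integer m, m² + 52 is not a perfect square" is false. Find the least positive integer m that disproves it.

For m = 1, 2, 3, 4, …, 9, 10, 11 the conclusion holds.
m = 12: 12² + 52 = 196 = 14², a perfect square.
Thus m = 12 disproves the claim, and no smaller m works.

m = 12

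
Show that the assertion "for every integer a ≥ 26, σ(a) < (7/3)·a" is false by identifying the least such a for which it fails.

We need the least integer a ≥ 26 for which the claim fails.
For a = 26, 27, 28, 29 the conclusion holds.
a = 30: σ(30) = 72; 72 ≥ 70.
Thus a = 30 disproves the claim, and no smaller a works.

a = 30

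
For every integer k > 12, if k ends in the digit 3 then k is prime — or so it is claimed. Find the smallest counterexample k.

A counterexample is any integer k > 12 such that k ends in the digit 3 but k is not prime; we check each in order.
For k = 13, 23 the conclusion holds.
k = 33: 33 ends in 3; 33 = 3 × 11, composite.

k = 33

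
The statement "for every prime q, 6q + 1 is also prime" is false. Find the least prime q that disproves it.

q = 19

For q = 2, 3, 5, 7, 11, 13, 17 the conclusion holds.
q = 19: 6q + 1 = 115 = 5 × 23, not prime.
So q = 19 is the smallest counterexample.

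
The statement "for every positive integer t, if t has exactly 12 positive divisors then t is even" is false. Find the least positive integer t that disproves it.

t = 315

A counterexample is any positive integer t such that t has exactly 12 positive divisors but t is odd; we check each in order.
The first 24 eligible values, up to t = 308, all satisfy the conclusion.
t = 315: divisors of 315: 12 divisors; 315 is odd.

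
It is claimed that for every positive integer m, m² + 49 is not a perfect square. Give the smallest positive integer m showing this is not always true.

A counterexample is any positive integer m such that m² + 49 is a perfect square; we check each in order.
The first 23 eligible values, up to m = 23, all satisfy the conclusion.
m = 24: 24² + 49 = 625 = 25², a perfect square.
Hence m = 24 is a counterexample.

m = 24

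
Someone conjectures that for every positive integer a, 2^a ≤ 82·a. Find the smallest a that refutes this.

The first 9 eligible values, up to a = 9, all satisfy the conclusion.
a = 10: 2^a = 1024 and 82·a = 820, so 1024 > 820.
So a = 10 is the smallest counterexample.

a = 10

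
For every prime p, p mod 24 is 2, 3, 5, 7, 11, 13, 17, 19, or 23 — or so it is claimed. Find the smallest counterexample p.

p = 73

Check each prime p in order until the claim fails.
The first 20 eligible values, up to p = 71, all satisfy the conclusion.
p = 73: 73 mod 24 = 1 — not in {2, 3, 5, 7, 11, 13, 17, 19, 23}.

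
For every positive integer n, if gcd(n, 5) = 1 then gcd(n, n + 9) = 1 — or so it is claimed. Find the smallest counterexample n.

A counterexample is any positive integer n such that gcd(n, 5) = 1 but gcd(n, n + 9) > 1; we check each in order.
n = 1: gcd(1, 10) = 1.
n = 2: gcd(2, 11) = 1.
n = 3: gcd(3, 12) = 3.

n = 3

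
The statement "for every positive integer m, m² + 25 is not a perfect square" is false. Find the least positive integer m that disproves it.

A counterexample is any positive integer m such that m² + 25 is a perfect square; we check each in order.
For m = 1, 2, 3, 4, …, 9, 10, 11 the conclusion holds.
m = 12: 12² + 25 = 169 = 13², a perfect square.

m = 12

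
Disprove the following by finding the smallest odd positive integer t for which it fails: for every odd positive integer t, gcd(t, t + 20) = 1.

We need the least odd positive integer t for which gcd(t, t + 20) > 1.
t = 1: gcd(1, 21) = 1.
t = 3: gcd(3, 23) = 1.
t = 5: gcd(5, 25) = 5.

t = 5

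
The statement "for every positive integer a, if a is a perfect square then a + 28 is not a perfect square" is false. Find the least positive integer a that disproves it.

We need the least positive integer a for which a is a perfect square but a + 28 is a perfect square.
The first 5 eligible values, up to a = 25, all satisfy the conclusion.
a = 36: 36 = 6² and 36 + 28 = 64 = 8².
Thus a = 36 disproves the claim, and no smaller a works.

a = 36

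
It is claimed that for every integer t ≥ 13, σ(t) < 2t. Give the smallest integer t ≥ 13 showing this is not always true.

t = 13: σ(13) = 14; 14 < 26.
t = 14: σ(14) = 24; 24 < 28.
t = 15: σ(15) = 24; 24 < 30.
t = 16: σ(16) = 31; 31 < 32.
t = 17: σ(17) = 18; 18 < 34.
t = 18: σ(18) = 39; 39 ≥ 36.

t = 18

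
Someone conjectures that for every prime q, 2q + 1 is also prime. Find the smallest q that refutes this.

q = 7

A counterexample is any prime q such that 2q + 1 is not prime; we check each in order.
q = 2: 2q + 1 = 5, prime.
q = 3: 2q + 1 = 7, prime.
q = 5: 2q + 1 = 11, prime.
q = 7: 2q + 1 = 15 = 3 × 5, not prime.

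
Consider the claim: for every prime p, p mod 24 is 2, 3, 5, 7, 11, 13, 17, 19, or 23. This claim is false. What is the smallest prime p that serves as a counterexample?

p = 73

A counterexample is any prime p such that the claim fails; we check each in order.
For p = 2, 3, 5, 7, …, 61, 67, 71 the conclusion holds.
p = 73: 73 mod 24 = 1 — not in {2, 3, 5, 7, 11, 13, 17, 19, 23}.
Hence p = 73 is a counterexample.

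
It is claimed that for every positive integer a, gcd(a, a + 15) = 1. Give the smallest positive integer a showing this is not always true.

We need the least positive integer a for which gcd(a, a + 15) > 1.
a = 1: gcd(1, 16) = 1.
a = 2: gcd(2, 17) = 1.
a = 3: gcd(3, 18) = 3.

a = 3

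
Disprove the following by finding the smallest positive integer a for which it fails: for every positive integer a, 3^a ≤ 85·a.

a = 6

A counterexample is any positive integer a such that 3^a > 85·a; we check each in order.
The first 5 eligible values, up to a = 5, all satisfy the conclusion.
a = 6: 3^a = 729 and 85·a = 510, so 729 > 510.
Hence a = 6 is a counterexample.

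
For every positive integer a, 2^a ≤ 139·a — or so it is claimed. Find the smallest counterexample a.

A counterexample is any positive integer a such that 2^a > 139·a; we check each in order.
For a = 1, 2, 3, 4, 5, 6, 7, 8, 9, 10 the conclusion holds.
a = 11: 2^a = 2048 and 139·a = 1529, so 2048 > 1529.

a = 11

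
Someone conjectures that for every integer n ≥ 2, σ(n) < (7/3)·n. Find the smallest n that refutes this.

A counterexample is any integer n ≥ 2 such that the claim fails; we check each in order.
For n = 2, 3, 4, 5, 6, 7, 8, 9, 10, 11 the conclusion holds.
n = 12: σ(12) = 28; 28 ≥ 28.

n = 12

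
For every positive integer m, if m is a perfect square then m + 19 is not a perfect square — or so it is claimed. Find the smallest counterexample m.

m = 1: 1 + 19 = 20, not a perfect square.
m = 4: 4 + 19 = 23, not a perfect square.
m = 9: 9 + 19 = 28, not a perfect square.
m = 16: 16 + 19 = 35, not a perfect square.
m = 25: 25 + 19 = 44, not a perfect square.
m = 36: 36 + 19 = 55, not a perfect square.
m = 49: 49 + 19 = 68, not a perfect square.
m = 64: 64 + 19 = 83, not a perfect square.
m = 81: 81 = 9² and 81 + 19 = 100 = 10².
So m = 81 is the smallest counterexample.

m = 81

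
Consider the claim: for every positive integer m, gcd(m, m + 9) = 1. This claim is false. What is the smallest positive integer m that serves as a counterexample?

m = 3

A counterexample is any positive integer m such that gcd(m, m + 9) > 1; we check each in order.
For m = 1, 2 the conclusion holds.
m = 3: gcd(3, 12) = 3.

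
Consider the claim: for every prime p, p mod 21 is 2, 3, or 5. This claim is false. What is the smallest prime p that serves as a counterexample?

p = 7

A counterexample is any prime p such that the claim fails; we check each in order.
For p = 2, 3, 5 the conclusion holds.
p = 7: 7 mod 21 = 7 — not in {2, 3, 5}.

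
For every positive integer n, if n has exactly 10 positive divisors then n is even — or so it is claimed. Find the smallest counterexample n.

Check each positive integer n in order until n has exactly 10 positive divisors but n is odd.
The first 9 eligible values, up to n = 368, all satisfy the conclusion.
n = 405: divisors of 405: 10 divisors; 405 is odd.
Hence n = 405 is a counterexample.

n = 405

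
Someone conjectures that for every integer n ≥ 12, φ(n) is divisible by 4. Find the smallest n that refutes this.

n = 14

A counterexample is any integer n ≥ 12 such that φ(n) is not divisible by 4; we check each in order.
For n = 12, 13 the conclusion holds.
n = 14: φ(14) = 6; 6 mod 4 = 2.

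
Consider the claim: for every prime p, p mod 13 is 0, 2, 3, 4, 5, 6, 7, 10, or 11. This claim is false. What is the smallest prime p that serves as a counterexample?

We need the least prime p for which the claim fails.
For p = 2, 3, 5, 7, …, 37, 41, 43 the conclusion holds.
p = 47: 47 mod 13 = 8 — not in {0, 2, 3, 4, 5, 6, 7, 10, 11}.
Hence p = 47 is a counterexample.

p = 47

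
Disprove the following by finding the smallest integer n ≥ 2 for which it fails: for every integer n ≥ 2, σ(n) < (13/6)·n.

n = 12

We need the least integer n ≥ 2 for which the claim fails.
The first 10 eligible values, up to n = 11, all satisfy the conclusion.
n = 12: σ(12) = 28; 28 ≥ 26.
Thus n = 12 disproves the claim, and no smaller n works.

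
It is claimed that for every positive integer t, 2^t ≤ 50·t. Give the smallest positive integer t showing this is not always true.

For t = 1, 2, 3, 4, 5, 6, 7, 8 the conclusion holds.
t = 9: 2^t = 512 and 50·t = 450, so 512 > 450.

t = 9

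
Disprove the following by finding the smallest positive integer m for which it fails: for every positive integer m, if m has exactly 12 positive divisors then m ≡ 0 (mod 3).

Check each positive integer m in order until m has exactly 12 positive divisors but the claim fails.
For m = 60, 72, 84, 90, 96, 108, 126, 132 the conclusion holds.
m = 140: τ(140) = 12; 140 ≡ 2 (mod 3).

m = 140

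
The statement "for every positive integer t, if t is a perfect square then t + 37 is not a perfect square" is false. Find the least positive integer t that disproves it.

A counterexample is any positive integer t such that t is a perfect square but t + 37 is a perfect square; we check each in order.
The first 17 eligible values, up to t = 289, all satisfy the conclusion.
t = 324: 324 = 18² and 324 + 37 = 361 = 19².

t = 324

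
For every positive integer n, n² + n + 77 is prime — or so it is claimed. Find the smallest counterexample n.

We need the least positive integer n for which n² + n + 77 is not prime.
n = 1: n² + n + 77 = 79, prime.
n = 2: n² + n + 77 = 83, prime.
n = 3: n² + n + 77 = 89, prime.
n = 4: n² + n + 77 = 97, prime.
n = 5: n² + n + 77 = 107, prime.
n = 6: n² + n + 77 = 119 = 7 × 17, composite.

n = 6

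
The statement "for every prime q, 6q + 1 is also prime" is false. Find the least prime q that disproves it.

The first 7 eligible values, up to q = 17, all satisfy the conclusion.
q = 19: 6q + 1 = 115 = 5 × 23, not prime.
Thus q = 19 disproves the claim, and no smaller q works.

q = 19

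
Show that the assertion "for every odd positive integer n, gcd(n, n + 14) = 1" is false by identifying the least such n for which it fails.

n = 7

We need the least odd positive integer n for which gcd(n, n + 14) > 1.
n = 1: gcd(1, 15) = 1.
n = 3: gcd(3, 17) = 1.
n = 5: gcd(5, 19) = 1.
n = 7: gcd(7, 21) = 7.
Thus n = 7 disproves the claim, and no smaller n works.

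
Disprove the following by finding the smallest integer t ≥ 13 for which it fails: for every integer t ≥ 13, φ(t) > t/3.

Check each integer t ≥ 13 in order until the claim fails.
The first 5 eligible values, up to t = 17, all satisfy the conclusion.
t = 18: φ(18) = 6 and 18/3 = 6, so φ(18) ≤ 18/3.
Thus t = 18 disproves the claim, and no smaller t works.

t = 18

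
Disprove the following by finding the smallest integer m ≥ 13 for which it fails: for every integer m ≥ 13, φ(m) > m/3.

m = 18

m = 13: φ(13) = 12 and 13/3 = 13/3, so φ(13) > 13/3.
m = 14: φ(14) = 6 and 14/3 = 14/3, so φ(14) > 14/3.
m = 15: φ(15) = 8 and 15/3 = 5, so φ(15) > 15/3.
m = 16: φ(16) = 8 and 16/3 = 16/3, so φ(16) > 16/3.
m = 17: φ(17) = 16 and 17/3 = 17/3, so φ(17) > 17/3.
m = 18: φ(18) = 6 and 18/3 = 6, so φ(18) ≤ 18/3.
Thus m = 18 disproves the claim, and no smaller m works.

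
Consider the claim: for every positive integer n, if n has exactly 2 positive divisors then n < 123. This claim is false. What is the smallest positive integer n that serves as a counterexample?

n = 127

For n = 2, 3, 5, 7, …, 107, 109, 113 the conclusion holds.
n = 127: τ(127) = 2; 127 ≥ 123.
Hence n = 127 is a counterexample.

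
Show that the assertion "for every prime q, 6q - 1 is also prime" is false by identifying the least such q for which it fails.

We need the least prime q for which 6q - 1 is not prime.
For q = 2, 3, 5, 7 the conclusion holds.
q = 11: 6q - 1 = 65 = 5 × 13, not prime.
Thus q = 11 disproves the claim, and no smaller q works.

q = 11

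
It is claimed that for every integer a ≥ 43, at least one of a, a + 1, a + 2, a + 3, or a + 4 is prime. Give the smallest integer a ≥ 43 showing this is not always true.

For a = 43, 44, 45, 46, 47 the conclusion holds.
a = 48: 48 = 2 × 24; 49 = 7 × 7; 50 = 2 × 25; 51 = 3 × 17; 52 = 2 × 26 — all composite.
So a = 48 is the smallest counterexample.

a = 48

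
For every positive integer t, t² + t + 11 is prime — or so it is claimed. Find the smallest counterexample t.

Check each positive integer t in order until t² + t + 11 is not prime.
For t = 1, 2, 3, 4, 5, 6, 7, 8, 9 the conclusion holds.
t = 10: t² + t + 11 = 121 = 11 × 11, composite.

t = 10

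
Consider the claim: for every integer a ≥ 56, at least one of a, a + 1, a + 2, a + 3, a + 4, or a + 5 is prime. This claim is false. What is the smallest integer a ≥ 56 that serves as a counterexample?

a = 90

The first 34 eligible values, up to a = 89, all satisfy the conclusion.
a = 90: 90 = 2 × 45; 91 = 7 × 13; 92 = 2 × 46; 93 = 3 × 31; 94 = 2 × 47; 95 = 5 × 19 — all composite.
So a = 90 is the smallest counterexample.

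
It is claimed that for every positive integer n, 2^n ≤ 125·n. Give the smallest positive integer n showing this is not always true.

n = 11

A counterexample is any positive integer n such that 2^n > 125·n; we check each in order.
The first 10 eligible values, up to n = 10, all satisfy the conclusion.
n = 11: 2^n = 2048 and 125·n = 1375, so 2048 > 1375.
Thus n = 11 disproves the claim, and no smaller n works.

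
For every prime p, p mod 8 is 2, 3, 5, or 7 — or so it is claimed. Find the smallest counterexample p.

p = 17

A counterexample is any prime p such that the claim fails; we check each in order.
p = 2: 2 mod 8 = 2.
p = 3: 3 mod 8 = 3.
p = 5: 5 mod 8 = 5.
p = 7: 7 mod 8 = 7.
p = 11: 11 mod 8 = 3.
p = 13: 13 mod 8 = 5.
p = 17: 17 mod 8 = 1 — not in {2, 3, 5, 7}.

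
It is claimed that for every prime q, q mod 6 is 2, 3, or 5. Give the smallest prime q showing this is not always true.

q = 2: 2 mod 6 = 2.
q = 3: 3 mod 6 = 3.
q = 5: 5 mod 6 = 5.
q = 7: 7 mod 6 = 1 — not in {2, 3, 5}.

q = 7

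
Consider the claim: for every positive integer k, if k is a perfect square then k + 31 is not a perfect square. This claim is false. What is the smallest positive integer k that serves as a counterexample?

k = 225

The first 14 eligible values, up to k = 196, all satisfy the conclusion.
k = 225: 225 = 15² and 225 + 31 = 256 = 16².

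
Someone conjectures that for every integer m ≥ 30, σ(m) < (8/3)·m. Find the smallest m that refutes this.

We need the least integer m ≥ 30 for which the claim fails.
For m = 30, 31, 32, 33, …, 57, 58, 59 the conclusion holds.
m = 60: σ(60) = 168; 168 ≥ 160.
Thus m = 60 disproves the claim, and no smaller m works.

m = 60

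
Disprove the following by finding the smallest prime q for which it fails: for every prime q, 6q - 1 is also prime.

A counterexample is any prime q such that 6q - 1 is not prime; we check each in order.
For q = 2, 3, 5, 7 the conclusion holds.
q = 11: 6q - 1 = 65 = 5 × 13, not prime.
Hence q = 11 is a counterexample.

q = 11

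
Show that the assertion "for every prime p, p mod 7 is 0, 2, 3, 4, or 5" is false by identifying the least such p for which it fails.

We need the least prime p for which the claim fails.
For p = 2, 3, 5, 7, 11 the conclusion holds.
p = 13: 13 mod 7 = 6 — not in {0, 2, 3, 4, 5}.
Hence p = 13 is a counterexample.

p = 13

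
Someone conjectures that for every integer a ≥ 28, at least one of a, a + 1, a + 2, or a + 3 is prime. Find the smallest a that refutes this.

a = 32

We need the least integer a ≥ 28 for which a, a + 1, a + 2, a + 3 are all composite.
The first 4 eligible values, up to a = 31, all satisfy the conclusion.
a = 32: 32 = 2 × 16; 33 = 3 × 11; 34 = 2 × 17; 35 = 5 × 7 — all composite.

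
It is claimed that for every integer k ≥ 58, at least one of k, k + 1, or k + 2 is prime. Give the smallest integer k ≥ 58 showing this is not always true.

The first 4 eligible values, up to k = 61, all satisfy the conclusion.
k = 62: 62 = 2 × 31; 63 = 3 × 21; 64 = 2 × 32 — all composite.
Hence k = 62 is a counterexample.

k = 62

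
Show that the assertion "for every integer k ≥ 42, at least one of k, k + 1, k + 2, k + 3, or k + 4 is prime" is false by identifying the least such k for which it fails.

A counterexample is any integer k ≥ 42 such that k, k + 1, k + 2, k + 3, k + 4 are all composite; we check each in order.
For k = 42, 43, 44, 45, 46, 47 the conclusion holds.
k = 48: 48 = 2 × 24; 49 = 7 × 7; 50 = 2 × 25; 51 = 3 × 17; 52 = 2 × 26 — all composite.

k = 48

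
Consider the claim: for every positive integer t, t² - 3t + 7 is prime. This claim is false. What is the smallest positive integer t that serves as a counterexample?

t = 6

Check each positive integer t in order until t² - 3t + 7 is not prime.
For t = 1, 2, 3, 4, 5 the conclusion holds.
t = 6: t² - 3t + 7 = 25 = 5 × 5, composite.
Hence t = 6 is a counterexample.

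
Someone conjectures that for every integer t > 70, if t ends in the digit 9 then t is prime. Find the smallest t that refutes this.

t = 99

For t = 79, 89 the conclusion holds.
t = 99: 99 ends in 9; 99 = 3 × 33, composite.
So t = 99 is the smallest counterexample.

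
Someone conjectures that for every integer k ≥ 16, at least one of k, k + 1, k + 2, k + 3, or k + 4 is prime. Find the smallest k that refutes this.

A counterexample is any integer k ≥ 16 such that k, k + 1, k + 2, k + 3, k + 4 are all composite; we check each in order.
The first 8 eligible values, up to k = 23, all satisfy the conclusion.
k = 24: 24 = 2 × 12; 25 = 5 × 5; 26 = 2 × 13; 27 = 3 × 9; 28 = 2 × 14 — all composite.

k = 24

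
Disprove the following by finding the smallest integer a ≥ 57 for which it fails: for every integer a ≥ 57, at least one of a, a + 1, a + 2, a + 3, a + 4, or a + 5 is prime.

a = 90

A counterexample is any integer a ≥ 57 such that a, a + 1, a + 2, a + 3, a + 4, a + 5 are all composite; we check each in order.
For a = 57, 58, 59, 60, …, 87, 88, 89 the conclusion holds.
a = 90: 90 = 2 × 45; 91 = 7 × 13; 92 = 2 × 46; 93 = 3 × 31; 94 = 2 × 47; 95 = 5 × 19 — all composite.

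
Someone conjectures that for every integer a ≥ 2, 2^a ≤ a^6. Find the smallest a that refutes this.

a = 30

Check each integer a ≥ 2 in order until 2^a > a^6.
The first 28 eligible values, up to a = 29, all satisfy the conclusion.
a = 30: 2^a = 1073741824 and a^6 = 729000000, so 1073741824 > 729000000.
So a = 30 is the smallest counterexample.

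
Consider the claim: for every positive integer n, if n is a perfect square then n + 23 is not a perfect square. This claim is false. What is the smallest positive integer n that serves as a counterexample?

n = 121

For n = 1, 4, 9, 16, 25, 36, 49, 64, 81, 100 the conclusion holds.
n = 121: 121 = 11² and 121 + 23 = 144 = 12².
Thus n = 121 disproves the claim, and no smaller n works.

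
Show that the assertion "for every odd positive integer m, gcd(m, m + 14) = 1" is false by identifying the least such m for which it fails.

For m = 1, 3, 5 the conclusion holds.
m = 7: gcd(7, 21) = 7.
Hence m = 7 is a counterexample.

m = 7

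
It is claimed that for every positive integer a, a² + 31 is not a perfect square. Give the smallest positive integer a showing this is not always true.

Check each positive integer a in order until a² + 31 is a perfect square.
For a = 1, 2, 3, 4, …, 12, 13, 14 the conclusion holds.
a = 15: 15² + 31 = 256 = 16², a perfect square.
Hence a = 15 is a counterexample.

a = 15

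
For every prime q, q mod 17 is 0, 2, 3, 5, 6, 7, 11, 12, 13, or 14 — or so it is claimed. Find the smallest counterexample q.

q = 43

For q = 2, 3, 5, 7, …, 31, 37, 41 the conclusion holds.
q = 43: 43 mod 17 = 9 — not in {0, 2, 3, 5, 6, 7, 11, 12, 13, 14}.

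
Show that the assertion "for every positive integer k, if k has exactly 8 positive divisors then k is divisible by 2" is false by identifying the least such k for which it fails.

The first 12 eligible values, up to k = 104, all satisfy the conclusion.
k = 105: τ(105) = 8; 105 mod 2 = 1.

k = 105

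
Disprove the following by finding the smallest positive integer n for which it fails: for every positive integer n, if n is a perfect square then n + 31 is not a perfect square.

n = 225

The first 14 eligible values, up to n = 196, all satisfy the conclusion.
n = 225: 225 = 15² and 225 + 31 = 256 = 16².
So n = 225 is the smallest counterexample.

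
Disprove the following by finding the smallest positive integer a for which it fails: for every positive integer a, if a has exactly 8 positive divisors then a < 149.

Check each positive integer a in order until a has exactly 8 positive divisors but the claim fails.
The first 20 eligible values, up to a = 138, all satisfy the conclusion.
a = 152: τ(152) = 8; 152 ≥ 149.

a = 152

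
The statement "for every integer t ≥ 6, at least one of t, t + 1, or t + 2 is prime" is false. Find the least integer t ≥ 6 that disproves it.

Check each integer t ≥ 6 in order until t, t + 1, t + 2 are all composite.
t = 6: 7 is prime.
t = 7: 7 is prime.
t = 8: 8 = 2 × 4; 9 = 3 × 3; 10 = 2 × 5 — all composite.
Thus t = 8 disproves the claim, and no smaller t works.

t = 8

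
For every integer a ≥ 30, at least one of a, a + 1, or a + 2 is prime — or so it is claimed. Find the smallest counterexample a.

Check each integer a ≥ 30 in order until a, a + 1, a + 2 are all composite.
a = 30: 31 is prime.
a = 31: 31 is prime.
a = 32: 32 = 2 × 16; 33 = 3 × 11; 34 = 2 × 17 — all composite.

a = 32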